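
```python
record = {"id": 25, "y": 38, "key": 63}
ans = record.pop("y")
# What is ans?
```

Trace:
`record = {"id": 25, "y": 38, "key": 63}` → record = {'id': 25, 'y': 38, 'key': 63}
`ans = record.pop("y")` → record = {'id': 25, 'key': 63}; ans = 38
So ans = 38

Answer: 38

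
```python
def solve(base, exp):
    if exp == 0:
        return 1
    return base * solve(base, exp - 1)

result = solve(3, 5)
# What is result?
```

solve(3, 5) = 3 * 3 * 3 * 3 * 3 = 243

Answer: 243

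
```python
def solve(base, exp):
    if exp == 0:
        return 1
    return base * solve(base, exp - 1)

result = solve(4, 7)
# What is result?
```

solve(4, 7) = 4 * 4 * 4 * 4 * 4 * 4 * 4 = 16384

Answer: 16384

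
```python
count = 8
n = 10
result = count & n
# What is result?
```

Trace:
`count = 8` → count = 8
`n = 10` → n = 10
`result = count & n` → result = 8
So result = 8

Answer: 8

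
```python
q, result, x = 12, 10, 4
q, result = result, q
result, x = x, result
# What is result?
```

Trace:
`q, result, x = 12, 10, 4` → q = 12; result = 10; x = 4
`q, result = result, q` → q = 10; result = 12
`result, x = x, result` → result = 4; x = 12
So result = 4

Answer: 4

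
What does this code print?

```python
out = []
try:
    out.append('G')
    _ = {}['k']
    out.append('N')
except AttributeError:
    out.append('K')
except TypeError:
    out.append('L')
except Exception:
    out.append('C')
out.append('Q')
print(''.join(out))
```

Execution trace: 'G' (try body) → 'C' (except Exception) → 'Q' (after the try/except). Output: GCQ

Answer: GCQ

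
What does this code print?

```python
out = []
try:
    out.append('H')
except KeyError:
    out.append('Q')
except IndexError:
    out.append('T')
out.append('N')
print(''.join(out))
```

Execution trace: 'H' (try body, no exception) → 'N' (after the try/except). Output: HN

Answer: HN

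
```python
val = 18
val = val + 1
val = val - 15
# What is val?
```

Trace:
`val = 18` → val = 18
`val = val + 1` → val = 19
`val = val - 15` → val = 4
So val = 4

Answer: 4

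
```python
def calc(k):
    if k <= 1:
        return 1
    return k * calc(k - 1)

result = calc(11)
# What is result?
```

calc(11) = 11 * 10 * 9 * 8 * 7 * 6 * 5 * 4 * 3 * 2 * 1 = 39916800

Answer: 39916800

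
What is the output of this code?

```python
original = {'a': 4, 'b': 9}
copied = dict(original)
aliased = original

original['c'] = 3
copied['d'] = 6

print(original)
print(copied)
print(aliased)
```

Key concept: dict() creates copy, assignment creates alias.
Step by step:
`original = {'a': 4, 'b': 9}` → original = {'a': 4, 'b': 9}
`copied = dict(original)` → copied = {'a': 4, 'b': 9}
`aliased = original` → aliased = {'a': 4, 'b': 9} (same object as original)
`original['c'] = 3` → original = {'a': 4, 'b': 9, 'c': 3} (same object as aliased); aliased = {'a': 4, 'b': 9, 'c': 3} (same object as original)
`copied['d'] = 6` → copied = {'a': 4, 'b': 9, 'd': 6}
`print(original)` → prints {'a': 4, 'b': 9, 'c': 3}
`print(copied)` → prints {'a': 4, 'b': 9, 'd': 6}
`print(aliased)` → prints {'a': 4, 'b': 9, 'c': 3}

Answer:
{'a': 4, 'b': 9, 'c': 3}
{'a': 4, 'b': 9, 'd': 6}
{'a': 4, 'b': 9, 'c': 3}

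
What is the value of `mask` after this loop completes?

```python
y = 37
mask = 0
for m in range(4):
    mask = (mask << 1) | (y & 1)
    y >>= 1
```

Reverse lowest 4 bits of 37
`mask` takes the values: 0 → 1 → 2 → 5 → 10

Answer: 10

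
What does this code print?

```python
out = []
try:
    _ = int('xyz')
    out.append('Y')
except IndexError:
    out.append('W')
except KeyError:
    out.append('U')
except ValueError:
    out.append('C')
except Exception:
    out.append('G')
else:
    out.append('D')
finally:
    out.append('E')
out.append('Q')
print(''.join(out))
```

Execution trace: 'C' (except ValueError) → 'E' (finally) → 'Q' (after the try/except). Output: CEQ

Answer: CEQ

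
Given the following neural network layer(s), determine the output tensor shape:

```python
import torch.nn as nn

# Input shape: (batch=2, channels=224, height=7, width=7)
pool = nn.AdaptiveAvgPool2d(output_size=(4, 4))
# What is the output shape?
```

Input: (2, 224, 7, 7) -> Output: (2, 224, 4, 4)

Answer: (2, 224, 4, 4)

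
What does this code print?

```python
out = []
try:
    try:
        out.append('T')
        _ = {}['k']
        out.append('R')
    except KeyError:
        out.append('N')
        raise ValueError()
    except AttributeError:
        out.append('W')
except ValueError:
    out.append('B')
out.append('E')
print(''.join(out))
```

Execution trace: 'T' (inner try body) → 'N' (inner except KeyError) → 'B' (outer except ValueError) → 'E' (after the try/except). Output: TNBE

Answer: TNBE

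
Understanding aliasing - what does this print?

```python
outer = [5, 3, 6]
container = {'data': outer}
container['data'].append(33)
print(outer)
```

Key concept: dict holds reference to list.
Step by step:
`outer = [5, 3, 6]` → outer = [5, 3, 6]
`container = {'data': outer}` → container = {'data': [5, 3, 6]}
`container['data'].append(33)` → outer = [5, 3, 6, 33]; container = {'data': [5, 3, 6, 33]}
`print(outer)` → prints [5, 3, 6, 33]

Answer: [5, 3, 6, 33]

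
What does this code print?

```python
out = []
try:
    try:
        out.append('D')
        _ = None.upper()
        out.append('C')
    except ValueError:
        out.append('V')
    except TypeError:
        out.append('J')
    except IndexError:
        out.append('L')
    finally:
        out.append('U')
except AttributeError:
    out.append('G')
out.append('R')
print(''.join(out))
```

Execution trace: 'D' (try body) → 'U' (finally) → 'G' (outer except AttributeError) → 'R' (after the try/except). Output: DUGR

Answer: DUGR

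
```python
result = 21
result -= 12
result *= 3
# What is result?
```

Trace:
`result = 21` → result = 21
`result -= 12` → result = 9
`result *= 3` → result = 27
So result = 27

Answer: 27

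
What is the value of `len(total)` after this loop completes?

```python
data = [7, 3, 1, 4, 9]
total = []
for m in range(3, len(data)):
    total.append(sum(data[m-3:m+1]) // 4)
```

Number of 4-element averages
`total` takes the values: [] → [3] → [3, 4]
So `len(total)` = 2

Answer: 2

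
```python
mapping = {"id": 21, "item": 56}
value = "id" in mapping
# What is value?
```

Trace:
`mapping = {"id": 21, "item": 56}` → mapping = {'id': 21, 'item': 56}
`value = "id" in mapping` → value = True
So value = True

Answer: True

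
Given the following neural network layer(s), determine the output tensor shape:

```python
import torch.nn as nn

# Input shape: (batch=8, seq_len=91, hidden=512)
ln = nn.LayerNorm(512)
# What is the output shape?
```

Input: (8, 91, 512) -> Output: (8, 91, 512)

Answer: (8, 91, 512)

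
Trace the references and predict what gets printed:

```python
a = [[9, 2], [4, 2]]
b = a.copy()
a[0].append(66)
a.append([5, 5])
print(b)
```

Key concept: shallow copy with nested lists.
Step by step:
`a = [[9, 2], [4, 2]]` → a = [[9, 2], [4, 2]]
`b = a.copy()` → b = [[9, 2], [4, 2]]
`a[0].append(66)` → a = [[9, 2, 66], [4, 2]]; b = [[9, 2, 66], [4, 2]]
`a.append([5, 5])` → a = [[9, 2, 66], [4, 2], [5, 5]]
`print(b)` → prints [[9, 2, 66], [4, 2]]

Answer: [[9, 2, 66], [4, 2]]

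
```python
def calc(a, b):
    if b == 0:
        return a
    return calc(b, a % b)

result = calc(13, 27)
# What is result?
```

calc(13, 27) -> calc(27, 13) -> calc(13, 1) -> calc(1, 0) -> 1

Answer: 1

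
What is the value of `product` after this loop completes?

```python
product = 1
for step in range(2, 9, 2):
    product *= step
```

Product of even numbers 2 to 8
`product` takes the values: 1 → 2 → 8 → 48 → 384

Answer: 384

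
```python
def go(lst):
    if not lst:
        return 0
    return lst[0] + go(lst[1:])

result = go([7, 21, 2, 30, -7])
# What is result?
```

7 + 21 + 2 + 30 + (-7) + 0 = 53

Answer: 53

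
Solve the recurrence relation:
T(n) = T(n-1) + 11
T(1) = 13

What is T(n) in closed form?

Unrolling: T(n) = T(1) + 11·(n-1) = 13 + 11(n-1) = 11n + 2.

Answer: T(n) = 11n + 2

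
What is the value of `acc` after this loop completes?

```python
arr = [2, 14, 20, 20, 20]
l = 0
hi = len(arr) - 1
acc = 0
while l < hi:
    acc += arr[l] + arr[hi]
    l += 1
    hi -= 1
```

Sum of pairs from ends
`acc` takes the values: 0 → 22 → 56

Answer: 56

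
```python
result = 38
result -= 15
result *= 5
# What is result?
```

Trace:
`result = 38` → result = 38
`result -= 15` → result = 23
`result *= 5` → result = 115
So result = 115

Answer: 115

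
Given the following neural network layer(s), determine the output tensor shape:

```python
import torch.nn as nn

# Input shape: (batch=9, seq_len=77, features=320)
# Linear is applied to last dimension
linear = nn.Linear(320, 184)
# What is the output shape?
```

Input: (9, 77, 320) -> Output: (9, 77, 184)

Answer: (9, 77, 184)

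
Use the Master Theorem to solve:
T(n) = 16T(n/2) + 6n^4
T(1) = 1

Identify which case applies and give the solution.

a=16, b=2, f(n)=6n^4. log_2(16) = 4. Since c=4 = 4, Case 2 applies: T(n) = Θ(n^log_b(a) · log n) = O(n^4 log n).

Answer: O(n^4 log n) - Case 2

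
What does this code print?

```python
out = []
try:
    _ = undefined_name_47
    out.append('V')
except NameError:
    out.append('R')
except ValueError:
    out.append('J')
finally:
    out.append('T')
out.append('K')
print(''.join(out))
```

Execution trace: 'R' (except NameError) → 'T' (finally) → 'K' (after the try/except). Output: RTK

Answer: RTK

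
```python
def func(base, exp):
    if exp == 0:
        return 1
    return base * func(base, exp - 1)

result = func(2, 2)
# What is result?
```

func(2, 2) = 2 * 2 = 4

Answer: 4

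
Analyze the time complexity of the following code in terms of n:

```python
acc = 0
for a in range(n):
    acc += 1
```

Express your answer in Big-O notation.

Each loop level contributes: n. Multiplying the contributions gives O(n).

Answer: O(n)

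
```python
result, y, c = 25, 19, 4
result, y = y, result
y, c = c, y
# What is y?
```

Trace:
`result, y, c = 25, 19, 4` → result = 25; y = 19; c = 4
`result, y = y, result` → result = 19; y = 25
`y, c = c, y` → y = 4; c = 25
So y = 4

Answer: 4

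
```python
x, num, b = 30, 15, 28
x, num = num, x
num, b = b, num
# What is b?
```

Trace:
`x, num, b = 30, 15, 28` → x = 30; num = 15; b = 28
`x, num = num, x` → x = 15; num = 30
`num, b = b, num` → num = 28; b = 30
So b = 30

Answer: 30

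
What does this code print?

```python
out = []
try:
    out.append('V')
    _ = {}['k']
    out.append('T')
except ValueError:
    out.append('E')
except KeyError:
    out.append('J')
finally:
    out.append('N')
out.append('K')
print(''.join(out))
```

Execution trace: 'V' (try body) → 'J' (except KeyError) → 'N' (finally) → 'K' (after the try/except). Output: VJNK

Answer: VJNK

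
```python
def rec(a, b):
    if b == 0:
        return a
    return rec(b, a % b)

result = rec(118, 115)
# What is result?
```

rec(118, 115) -> rec(115, 3) -> rec(3, 1) -> rec(1, 0) -> 1

Answer: 1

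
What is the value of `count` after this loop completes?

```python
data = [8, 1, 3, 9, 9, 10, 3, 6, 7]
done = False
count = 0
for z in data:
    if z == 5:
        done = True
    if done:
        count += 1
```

Count elements after first 5 in [8, 1, 3, 9, 9, 10, 3, 6, 7]
`count` takes the values: 0

Answer: 0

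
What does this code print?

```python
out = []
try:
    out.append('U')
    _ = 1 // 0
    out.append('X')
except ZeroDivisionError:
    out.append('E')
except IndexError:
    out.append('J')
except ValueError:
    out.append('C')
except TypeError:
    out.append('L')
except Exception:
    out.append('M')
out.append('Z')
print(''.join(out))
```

Execution trace: 'U' (try body) → 'E' (except ZeroDivisionError) → 'Z' (after the try/except). Output: UEZ

Answer: UEZ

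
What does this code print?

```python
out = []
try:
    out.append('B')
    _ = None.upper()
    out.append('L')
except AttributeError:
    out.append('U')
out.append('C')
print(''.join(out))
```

Execution trace: 'B' (try body) → 'U' (except AttributeError) → 'C' (after the try/except). Output: BUC

Answer: BUC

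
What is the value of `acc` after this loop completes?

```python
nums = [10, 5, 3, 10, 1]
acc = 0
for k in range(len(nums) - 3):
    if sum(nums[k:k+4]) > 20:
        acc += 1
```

Count windows with sum > 20
`acc` takes the values: 0 → 1

Answer: 1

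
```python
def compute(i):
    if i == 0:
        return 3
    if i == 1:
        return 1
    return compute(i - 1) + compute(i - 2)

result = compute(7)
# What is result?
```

Build up from base cases: compute(0)=3, compute(1)=1, compute(2)=4, compute(3)=5, compute(4)=9, compute(5)=14, compute(6)=23, ..., compute(7)=37

Answer: 37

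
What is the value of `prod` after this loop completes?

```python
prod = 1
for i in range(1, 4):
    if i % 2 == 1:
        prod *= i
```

Product of odd numbers 1 to 3
`prod` takes the values: 1 → 3

Answer: 3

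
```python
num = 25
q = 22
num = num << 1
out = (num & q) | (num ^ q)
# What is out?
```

Trace:
`num = 25` → num = 25
`q = 22` → q = 22
`num = num << 1` → num = 50
`out = (num & q) | (num ^ q)` → out = 54
So out = 54

Answer: 54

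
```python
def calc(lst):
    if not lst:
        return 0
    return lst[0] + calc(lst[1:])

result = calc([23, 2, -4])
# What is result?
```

23 + 2 + (-4) + 0 = 21

Answer: 21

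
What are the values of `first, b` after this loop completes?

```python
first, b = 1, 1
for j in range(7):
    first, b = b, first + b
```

Fibonacci: after 7 iterations
`first, b` takes the values: (1, 1) → (1, 2) → (2, 3) → (3, 5) → (5, 8) → (8, 13) → (13, 21) → (21, 34)

Answer: 21, 34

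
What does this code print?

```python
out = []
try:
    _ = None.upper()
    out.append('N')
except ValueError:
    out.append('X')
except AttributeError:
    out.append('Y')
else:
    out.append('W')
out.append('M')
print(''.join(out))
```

Execution trace: 'Y' (except AttributeError) → 'M' (after the try/except). Output: YM

Answer: YM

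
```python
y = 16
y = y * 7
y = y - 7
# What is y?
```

Trace:
`y = 16` → y = 16
`y = y * 7` → y = 112
`y = y - 7` → y = 105
So y = 105

Answer: 105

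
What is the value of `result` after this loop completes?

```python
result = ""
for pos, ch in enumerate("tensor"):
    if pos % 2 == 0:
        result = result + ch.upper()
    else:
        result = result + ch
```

Uppercase even positions in 'tensor'
`result` takes the values: "" → "T" → "Te" → "TeN" → "TeNs" → "TeNsO" → "TeNsOr"

Answer: "TeNsOr"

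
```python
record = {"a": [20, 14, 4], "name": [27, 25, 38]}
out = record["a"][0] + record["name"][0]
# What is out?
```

Trace:
`record = {"a": [20, 14, 4], "name": [27, 25, 38]}` → record = {'a': [20, 14, 4], 'name': [27, 25, 38]}
`out = record["a"][0] + record["name"][0]` → out = 47
So out = 47

Answer: 47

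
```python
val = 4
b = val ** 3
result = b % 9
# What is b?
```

Trace:
`val = 4` → val = 4
`b = val ** 3` → b = 64
`result = b % 9` → result = 1
So b = 64

Answer: 64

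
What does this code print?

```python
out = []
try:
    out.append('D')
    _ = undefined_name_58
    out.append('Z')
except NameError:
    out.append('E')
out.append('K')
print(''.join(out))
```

Execution trace: 'D' (try body) → 'E' (except NameError) → 'K' (after the try/except). Output: DEK

Answer: DEK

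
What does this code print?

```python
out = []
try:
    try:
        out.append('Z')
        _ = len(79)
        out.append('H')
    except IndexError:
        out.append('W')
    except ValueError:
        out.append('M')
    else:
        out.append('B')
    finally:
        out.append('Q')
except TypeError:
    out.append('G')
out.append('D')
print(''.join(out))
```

Execution trace: 'Z' (try body) → 'Q' (finally) → 'G' (outer except TypeError) → 'D' (after the try/except). Output: ZQGD

Answer: ZQGD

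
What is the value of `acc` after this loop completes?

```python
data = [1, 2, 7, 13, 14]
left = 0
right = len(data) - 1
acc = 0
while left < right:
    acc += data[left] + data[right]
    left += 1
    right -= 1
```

Sum of pairs from ends
`acc` takes the values: 0 → 15 → 30

Answer: 30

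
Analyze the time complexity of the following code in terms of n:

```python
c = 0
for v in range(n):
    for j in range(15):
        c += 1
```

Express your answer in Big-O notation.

Each loop level contributes: n × 1. Multiplying the contributions gives O(n).

Answer: O(n)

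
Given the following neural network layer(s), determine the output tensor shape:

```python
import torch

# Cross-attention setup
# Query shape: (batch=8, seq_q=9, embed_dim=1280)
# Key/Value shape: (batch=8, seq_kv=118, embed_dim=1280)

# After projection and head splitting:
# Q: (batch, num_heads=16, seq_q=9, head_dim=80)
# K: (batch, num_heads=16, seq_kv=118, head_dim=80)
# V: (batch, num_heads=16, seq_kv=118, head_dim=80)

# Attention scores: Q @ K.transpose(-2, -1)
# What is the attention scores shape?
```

Input: (8, 9, 1280) -> Output: (8, 16, 9, 118)

Answer: (8, 16, 9, 118)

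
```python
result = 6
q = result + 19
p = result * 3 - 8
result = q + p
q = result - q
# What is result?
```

Trace:
`result = 6` → result = 6
`q = result + 19` → q = 25
`p = result * 3 - 8` → p = 10
`result = q + p` → result = 35
`q = result - q` → q = 10
So result = 35

Answer: 35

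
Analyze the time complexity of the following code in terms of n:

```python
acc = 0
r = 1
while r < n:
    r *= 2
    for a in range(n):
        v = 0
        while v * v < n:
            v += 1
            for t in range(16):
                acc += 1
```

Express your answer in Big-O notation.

Each loop level contributes: log n × n × √n × 1. Multiplying the contributions gives O(n√n log n).

Answer: O(n√n log n)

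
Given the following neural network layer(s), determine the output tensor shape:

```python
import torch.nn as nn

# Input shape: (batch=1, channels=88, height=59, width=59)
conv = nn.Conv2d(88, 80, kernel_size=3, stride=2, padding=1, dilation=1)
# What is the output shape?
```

Input: (1, 88, 59, 59) -> Output: (1, 80, 30, 30)

Answer: (1, 80, 30, 30)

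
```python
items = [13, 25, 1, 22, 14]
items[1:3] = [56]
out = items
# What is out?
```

Trace:
`items = [13, 25, 1, 22, 14]` → items = [13, 25, 1, 22, 14]
`items[1:3] = [56]` → items = [13, 56, 22, 14]
`out = items` → out = [13, 56, 22, 14]
So out = [13, 56, 22, 14]

Answer: [13, 56, 22, 14]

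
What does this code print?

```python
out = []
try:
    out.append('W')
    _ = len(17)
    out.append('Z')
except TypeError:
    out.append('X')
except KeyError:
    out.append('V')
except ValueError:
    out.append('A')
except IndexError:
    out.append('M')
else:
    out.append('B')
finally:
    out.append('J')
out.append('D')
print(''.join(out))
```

Execution trace: 'W' (try body) → 'X' (except TypeError) → 'J' (finally) → 'D' (after the try/except). Output: WXJD

Answer: WXJD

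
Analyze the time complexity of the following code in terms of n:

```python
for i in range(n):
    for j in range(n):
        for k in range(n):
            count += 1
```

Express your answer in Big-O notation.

This is Triple nested loop. Time complexity: O(n³).

Answer: O(n³)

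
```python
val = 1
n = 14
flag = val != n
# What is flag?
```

Trace:
`val = 1` → val = 1
`n = 14` → n = 14
`flag = val != n` → flag = True
So flag = True

Answer: True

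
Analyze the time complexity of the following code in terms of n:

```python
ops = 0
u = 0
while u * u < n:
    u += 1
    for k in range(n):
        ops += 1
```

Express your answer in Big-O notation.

Each loop level contributes: √n × n. Multiplying the contributions gives O(n√n).

Answer: O(n√n)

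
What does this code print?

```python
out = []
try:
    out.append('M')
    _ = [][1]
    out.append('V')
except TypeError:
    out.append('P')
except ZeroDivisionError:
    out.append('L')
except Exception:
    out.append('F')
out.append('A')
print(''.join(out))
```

Execution trace: 'M' (try body) → 'F' (except Exception) → 'A' (after the try/except). Output: MFA

Answer: MFA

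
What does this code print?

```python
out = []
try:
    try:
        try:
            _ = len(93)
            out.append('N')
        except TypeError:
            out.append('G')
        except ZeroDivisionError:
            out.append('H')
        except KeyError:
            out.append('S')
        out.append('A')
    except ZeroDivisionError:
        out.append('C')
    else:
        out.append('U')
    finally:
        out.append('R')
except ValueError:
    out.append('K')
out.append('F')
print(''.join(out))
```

Execution trace: 'G' (inner except TypeError) → 'A' (try body, no exception) → 'U' (else) → 'R' (finally) → 'F' (after the try/except). Output: GAURF

Answer: GAURF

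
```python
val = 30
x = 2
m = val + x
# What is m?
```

Trace:
`val = 30` → val = 30
`x = 2` → x = 2
`m = val + x` → m = 32
So m = 32

Answer: 32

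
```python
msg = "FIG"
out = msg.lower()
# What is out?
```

Trace:
`msg = "FIG"` → msg = 'FIG'
`out = msg.lower()` → out = 'fig'
So out = 'fig'

Answer: 'fig'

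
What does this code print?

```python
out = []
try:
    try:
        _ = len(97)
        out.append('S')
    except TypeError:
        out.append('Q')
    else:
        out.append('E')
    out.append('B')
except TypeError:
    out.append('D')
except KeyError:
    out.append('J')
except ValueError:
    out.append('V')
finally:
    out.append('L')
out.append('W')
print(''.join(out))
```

Execution trace: 'Q' (inner except TypeError) → 'B' (try body, no exception) → 'L' (finally) → 'W' (after the try/except). Output: QBLW

Answer: QBLW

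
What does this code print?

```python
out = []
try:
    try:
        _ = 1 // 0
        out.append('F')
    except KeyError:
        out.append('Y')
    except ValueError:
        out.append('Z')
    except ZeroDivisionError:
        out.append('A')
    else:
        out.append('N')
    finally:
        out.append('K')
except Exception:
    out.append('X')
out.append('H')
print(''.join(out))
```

Execution trace: 'A' (inner except ZeroDivisionError) → 'K' (inner finally) → 'H' (after the try/except). Output: AKH

Answer: AKH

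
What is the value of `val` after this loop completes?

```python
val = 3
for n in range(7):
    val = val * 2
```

Multiply by 2, 7 times: 3 * 2^7 = 384
`val` takes the values: 3 → 6 → 12 → 24 → 48 → 96 → 192 → 384

Answer: 384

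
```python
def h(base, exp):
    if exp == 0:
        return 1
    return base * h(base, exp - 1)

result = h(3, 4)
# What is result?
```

h(3, 4) = 3 * 3 * 3 * 3 = 81

Answer: 81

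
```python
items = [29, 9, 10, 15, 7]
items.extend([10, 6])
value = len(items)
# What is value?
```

Trace:
`items = [29, 9, 10, 15, 7]` → items = [29, 9, 10, 15, 7]
`items.extend([10, 6])` → items = [29, 9, 10, 15, 7, 10, 6]
`value = len(items)` → value = 7
So value = 7

Answer: 7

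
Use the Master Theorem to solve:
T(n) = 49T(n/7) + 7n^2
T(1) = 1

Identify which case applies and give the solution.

a=49, b=7, f(n)=7n^2. log_7(49) = 2. Since c=2 = 2, Case 2 applies: T(n) = Θ(n^log_b(a) · log n) = O(n^2 log n).

Answer: O(n^2 log n) - Case 2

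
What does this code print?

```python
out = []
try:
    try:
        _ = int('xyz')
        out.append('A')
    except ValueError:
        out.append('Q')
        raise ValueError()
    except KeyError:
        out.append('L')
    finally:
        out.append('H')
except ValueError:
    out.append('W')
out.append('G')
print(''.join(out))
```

Execution trace: 'Q' (inner except ValueError) → 'H' (inner finally) → 'W' (outer except ValueError) → 'G' (after the try/except). Output: QHWG

Answer: QHWG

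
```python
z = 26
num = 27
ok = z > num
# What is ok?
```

Trace:
`z = 26` → z = 26
`num = 27` → num = 27
`ok = z > num` → ok = False
So ok = False

Answer: False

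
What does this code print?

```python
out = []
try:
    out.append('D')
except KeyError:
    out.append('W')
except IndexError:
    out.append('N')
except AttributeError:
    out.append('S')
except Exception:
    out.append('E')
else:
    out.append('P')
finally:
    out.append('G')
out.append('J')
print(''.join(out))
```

Execution trace: 'D' (try body, no exception) → 'P' (else) → 'G' (finally) → 'J' (after the try/except). Output: DPGJ

Answer: DPGJ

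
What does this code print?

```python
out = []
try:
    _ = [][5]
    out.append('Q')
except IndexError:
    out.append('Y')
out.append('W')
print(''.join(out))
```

Execution trace: 'Y' (except IndexError) → 'W' (after the try/except). Output: YW

Answer: YW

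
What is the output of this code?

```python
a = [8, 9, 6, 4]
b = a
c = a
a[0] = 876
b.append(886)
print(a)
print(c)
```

Key concept: multiple aliases.
Step by step:
`a = [8, 9, 6, 4]` → a = [8, 9, 6, 4]
`b = a` → b = [8, 9, 6, 4] (same object as a)
`c = a` → c = [8, 9, 6, 4] (same object as a, b)
`a[0] = 876` → a = [876, 9, 6, 4] (same object as b, c); b = [876, 9, 6, 4] (same object as a, c); c = [876, 9, 6, 4] (same object as a, b)
`b.append(886)` → a = [876, 9, 6, 4, 886] (same object as b, c); b = [876, 9, 6, 4, 886] (same object as a, c); c = [876, 9, 6, 4, 886] (same object as a, b)
`print(a)` → prints [876, 9, 6, 4, 886]
`print(c)` → prints [876, 9, 6, 4, 886]

Answer:
[876, 9, 6, 4, 886]
[876, 9, 6, 4, 886]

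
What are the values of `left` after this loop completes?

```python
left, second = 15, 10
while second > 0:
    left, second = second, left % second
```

GCD of 15 and 10
`left` takes the values: 15 → 10 → 5

Answer: 5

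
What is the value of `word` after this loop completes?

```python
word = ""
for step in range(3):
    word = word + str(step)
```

Concatenate digits 0 to 2
`word` takes the values: "" → "0" → "01" → "012"

Answer: "012"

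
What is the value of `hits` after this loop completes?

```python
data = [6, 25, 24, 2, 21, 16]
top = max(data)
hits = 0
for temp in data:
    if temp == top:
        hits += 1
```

Count of max value 25 in [6, 25, 24, 2, 21, 16]
`hits` takes the values: 0 → 1

Answer: 1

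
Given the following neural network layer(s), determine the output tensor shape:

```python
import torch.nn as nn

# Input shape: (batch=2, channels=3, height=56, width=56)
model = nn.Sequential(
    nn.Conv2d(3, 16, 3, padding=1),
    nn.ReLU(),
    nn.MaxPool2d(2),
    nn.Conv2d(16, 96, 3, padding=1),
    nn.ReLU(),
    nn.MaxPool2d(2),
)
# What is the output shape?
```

Input: (2, 3, 56, 56) -> after first Conv2d: (2, 16, 56, 56) -> after first MaxPool2d: (2, 16, 28, 28) -> after second Conv2d: (2, 96, 28, 28) -> Output: (2, 96, 14, 14)

Answer: (2, 96, 14, 14)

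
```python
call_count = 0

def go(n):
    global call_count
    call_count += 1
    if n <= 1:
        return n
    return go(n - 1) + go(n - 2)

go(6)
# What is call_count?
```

Calls(n) = 1 + Calls(n-1) + Calls(n-2); Calls(0)=Calls(1)=1. For n=6 this gives 25.

Answer: 25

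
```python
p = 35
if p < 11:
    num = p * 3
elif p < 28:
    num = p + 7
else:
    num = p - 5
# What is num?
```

Trace:
`p = 35` → p = 35
`if p < 11: ...` → p < 11 is False, p < 28 is False, take else branch → num = 30
So num = 30

Answer: 30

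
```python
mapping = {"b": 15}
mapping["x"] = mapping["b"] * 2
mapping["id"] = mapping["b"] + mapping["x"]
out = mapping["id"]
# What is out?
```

Trace:
`mapping = {"b": 15}` → mapping = {'b': 15}
`mapping["x"] = mapping["b"] * 2` → mapping = {'b': 15, 'x': 30}
`mapping["id"] = mapping["b"] + mapping["x"]` → mapping = {'b': 15, 'x': 30, 'id': 45}
`out = mapping["id"]` → out = 45
So out = 45

Answer: 45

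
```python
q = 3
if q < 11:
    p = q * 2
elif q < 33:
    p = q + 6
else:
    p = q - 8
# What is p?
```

Trace:
`q = 3` → q = 3
`if q < 11: ...` → q < 11 is True → p = 6
So p = 6

Answer: 6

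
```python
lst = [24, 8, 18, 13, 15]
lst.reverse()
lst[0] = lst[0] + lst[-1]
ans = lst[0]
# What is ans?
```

Trace:
`lst = [24, 8, 18, 13, 15]` → lst = [24, 8, 18, 13, 15]
`lst.reverse()` → lst = [15, 13, 18, 8, 24]
`lst[0] = lst[0] + lst[-1]` → lst = [39, 13, 18, 8, 24]
`ans = lst[0]` → ans = 39
So ans = 39

Answer: 39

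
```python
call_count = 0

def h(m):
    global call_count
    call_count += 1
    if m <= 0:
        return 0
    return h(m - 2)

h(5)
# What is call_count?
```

Linear recursion stepping by 2: 4 calls from m=5 down to ≤0.

Answer: 4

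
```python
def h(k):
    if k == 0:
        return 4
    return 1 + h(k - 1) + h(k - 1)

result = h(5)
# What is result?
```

h(k) = 1 + 2·h(k-1), h(0)=4. Closed form: (4+1)·2^5 - 1 = 159.

Answer: 159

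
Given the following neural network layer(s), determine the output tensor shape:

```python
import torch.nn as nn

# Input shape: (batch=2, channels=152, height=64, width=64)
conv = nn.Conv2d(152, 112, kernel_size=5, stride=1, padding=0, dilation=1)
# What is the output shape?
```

Input: (2, 152, 64, 64) -> Output: (2, 112, 60, 60)

Answer: (2, 112, 60, 60)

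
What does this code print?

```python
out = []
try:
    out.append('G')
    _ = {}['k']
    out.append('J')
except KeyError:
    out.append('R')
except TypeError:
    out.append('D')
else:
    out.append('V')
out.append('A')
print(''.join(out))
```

Execution trace: 'G' (try body) → 'R' (except KeyError) → 'A' (after the try/except). Output: GRA

Answer: GRA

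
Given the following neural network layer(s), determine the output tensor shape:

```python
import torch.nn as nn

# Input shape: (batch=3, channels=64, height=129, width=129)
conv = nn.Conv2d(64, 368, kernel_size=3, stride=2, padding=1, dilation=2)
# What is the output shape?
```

Input: (3, 64, 129, 129) -> Output: (3, 368, 64, 64)

Answer: (3, 368, 64, 64)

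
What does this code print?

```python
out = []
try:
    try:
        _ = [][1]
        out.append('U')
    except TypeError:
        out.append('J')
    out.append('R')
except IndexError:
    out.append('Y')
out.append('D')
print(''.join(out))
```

Execution trace: 'Y' (except IndexError) → 'D' (after the try/except). Output: YD

Answer: YD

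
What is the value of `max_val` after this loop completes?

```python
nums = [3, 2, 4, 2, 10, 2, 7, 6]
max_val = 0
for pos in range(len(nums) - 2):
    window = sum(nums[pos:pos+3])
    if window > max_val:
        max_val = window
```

Max sum of 3-element window in [3, 2, 4, 2, 10, 2, 7, 6]
`max_val` takes the values: 0 → 9 → 16 → 19

Answer: 19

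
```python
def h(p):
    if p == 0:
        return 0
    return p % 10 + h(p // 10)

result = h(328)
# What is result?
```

Sum of digits of 328: 8 + 2 + 3 = 13

Answer: 13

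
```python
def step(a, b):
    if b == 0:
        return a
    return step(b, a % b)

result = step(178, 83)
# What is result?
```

step(178, 83) -> step(83, 12) -> step(12, 11) -> step(11, 1) -> step(1, 0) -> 1

Answer: 1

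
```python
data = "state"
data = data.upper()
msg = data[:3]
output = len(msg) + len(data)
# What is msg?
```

Trace:
`data = "state"` → data = 'state'
`data = data.upper()` → data = 'STATE'
`msg = data[:3]` → msg = 'STA'
`output = len(msg) + len(data)` → output = 8
So msg = 'STA'

Answer: 'STA'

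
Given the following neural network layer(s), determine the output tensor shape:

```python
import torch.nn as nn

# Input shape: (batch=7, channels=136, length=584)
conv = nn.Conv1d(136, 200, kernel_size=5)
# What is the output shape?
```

Input: (7, 136, 584) -> Output: (7, 200, 580)

Answer: (7, 200, 580)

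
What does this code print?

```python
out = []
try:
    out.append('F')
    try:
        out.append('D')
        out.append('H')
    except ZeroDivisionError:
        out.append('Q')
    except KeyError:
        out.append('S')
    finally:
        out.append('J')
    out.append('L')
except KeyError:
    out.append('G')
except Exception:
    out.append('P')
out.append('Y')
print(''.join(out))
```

Execution trace: 'F' (try body) → 'D' (inner try body) → 'H' (inner try body, no exception) → 'J' (inner finally) → 'L' (try body, no exception) → 'Y' (after the try/except). Output: FDHJLY

Answer: FDHJLY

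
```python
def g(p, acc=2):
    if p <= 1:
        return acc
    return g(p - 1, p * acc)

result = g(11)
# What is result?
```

Accumulator trace (n, acc): (11, 2) -> (10, 22) -> (9, 220) -> (8, 1980) -> (7, 15840) -> (6, 110880) -> (5, 665280) -> (4, 3326400) -> (3, 13305600) -> (2, 39916800) -> (1, 79833600) -> return 79833600

Answer: 79833600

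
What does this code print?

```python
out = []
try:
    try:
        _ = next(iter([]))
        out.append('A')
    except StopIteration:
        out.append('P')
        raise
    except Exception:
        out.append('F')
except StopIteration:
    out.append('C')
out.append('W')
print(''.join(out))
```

Execution trace: 'P' (inner except StopIteration) → 'C' (outer except StopIteration) → 'W' (after the try/except). Output: PCW

Answer: PCW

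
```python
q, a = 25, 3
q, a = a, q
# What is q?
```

Trace:
`q, a = 25, 3` → q = 25; a = 3
`q, a = a, q` → q = 3; a = 25
So q = 3

Answer: 3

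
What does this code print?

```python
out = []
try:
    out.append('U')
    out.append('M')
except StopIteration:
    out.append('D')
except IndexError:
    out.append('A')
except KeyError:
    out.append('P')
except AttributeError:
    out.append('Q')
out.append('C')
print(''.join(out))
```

Execution trace: 'U' (try body) → 'M' (try body, no exception) → 'C' (after the try/except). Output: UMC

Answer: UMC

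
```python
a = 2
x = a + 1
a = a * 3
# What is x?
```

Trace:
`a = 2` → a = 2
`x = a + 1` → x = 3
`a = a * 3` → a = 6
So x = 3

Answer: 3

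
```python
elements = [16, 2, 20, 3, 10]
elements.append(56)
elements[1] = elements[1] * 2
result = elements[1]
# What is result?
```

Trace:
`elements = [16, 2, 20, 3, 10]` → elements = [16, 2, 20, 3, 10]
`elements.append(56)` → elements = [16, 2, 20, 3, 10, 56]
`elements[1] = elements[1] * 2` → elements = [16, 4, 20, 3, 10, 56]
`result = elements[1]` → result = 4
So result = 4

Answer: 4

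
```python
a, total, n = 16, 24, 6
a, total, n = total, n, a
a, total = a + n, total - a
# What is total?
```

Trace:
`a, total, n = 16, 24, 6` → a = 16; total = 24; n = 6
`a, total, n = total, n, a` → a = 24; total = 6; n = 16
`a, total = a + n, total - a` → a = 40; total = -18
So total = -18

Answer: -18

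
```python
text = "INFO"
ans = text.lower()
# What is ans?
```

Trace:
`text = "INFO"` → text = 'INFO'
`ans = text.lower()` → ans = 'info'
So ans = 'info'

Answer: 'info'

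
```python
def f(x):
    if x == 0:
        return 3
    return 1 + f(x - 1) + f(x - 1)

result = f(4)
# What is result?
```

f(x) = 1 + 2·f(x-1), f(0)=3. Closed form: (3+1)·2^4 - 1 = 63.

Answer: 63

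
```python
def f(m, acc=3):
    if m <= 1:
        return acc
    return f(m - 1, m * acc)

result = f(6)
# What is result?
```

Accumulator trace (n, acc): (6, 3) -> (5, 18) -> (4, 90) -> (3, 360) -> (2, 1080) -> (1, 2160) -> return 2160

Answer: 2160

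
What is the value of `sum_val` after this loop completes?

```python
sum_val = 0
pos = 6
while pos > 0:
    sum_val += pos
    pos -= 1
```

Sum 6 down to 1
`sum_val` takes the values: 0 → 6 → 11 → 15 → 18 → 20 → 21

Answer: 21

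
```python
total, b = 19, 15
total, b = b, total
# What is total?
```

Trace:
`total, b = 19, 15` → total = 19; b = 15
`total, b = b, total` → total = 15; b = 19
So total = 15

Answer: 15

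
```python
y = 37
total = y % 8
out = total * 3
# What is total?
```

Trace:
`y = 37` → y = 37
`total = y % 8` → total = 5
`out = total * 3` → out = 15
So total = 5

Answer: 5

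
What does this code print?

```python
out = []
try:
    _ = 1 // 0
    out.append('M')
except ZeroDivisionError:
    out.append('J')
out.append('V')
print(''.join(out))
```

Execution trace: 'J' (except ZeroDivisionError) → 'V' (after the try/except). Output: JV

Answer: JV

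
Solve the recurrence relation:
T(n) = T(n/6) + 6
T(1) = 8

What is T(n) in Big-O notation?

Each step divides n by 6 and adds 6. After log_6(n) steps we reach T(1)=8. So T(n) = 6·log_6(n) + 8 = O(log n).

Answer: O(log n)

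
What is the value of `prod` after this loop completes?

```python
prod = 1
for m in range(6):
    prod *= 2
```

2^6 = 64
`prod` takes the values: 1 → 2 → 4 → 8 → 16 → 32 → 64

Answer: 64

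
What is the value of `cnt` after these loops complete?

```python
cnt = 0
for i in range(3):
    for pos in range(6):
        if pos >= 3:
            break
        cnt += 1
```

Inner breaks at 3, outer runs 3 times
`cnt` takes the values: 0 → 1 → 2 → 3 → 4 → 5 → 6 → 7 → 8 → 9

Answer: 9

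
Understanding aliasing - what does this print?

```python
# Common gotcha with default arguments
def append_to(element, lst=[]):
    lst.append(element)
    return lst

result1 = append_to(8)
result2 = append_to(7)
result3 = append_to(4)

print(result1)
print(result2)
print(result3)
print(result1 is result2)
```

Key concept: mutable default argument gotcha.
Step by step:
`result1 = append_to(8)` → result1 = [8]
`result2 = append_to(7)` → result1 = [8, 7] (same object as result2); result2 = [8, 7] (same object as result1)
`result3 = append_to(4)` → result1 = [8, 7, 4] (same object as result2, result3); result2 = [8, 7, 4] (same object as result1, result3); result3 = [8, 7, 4] (same object as result1, result2)
`print(result1)` → prints [8, 7, 4]
`print(result2)` → prints [8, 7, 4]
`print(result3)` → prints [8, 7, 4]
`print(result1 is result2)` → prints True

Answer:
[8, 7, 4]
[8, 7, 4]
[8, 7, 4]
True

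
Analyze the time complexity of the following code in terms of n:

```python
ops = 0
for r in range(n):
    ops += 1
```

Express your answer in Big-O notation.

Each loop level contributes: n. Multiplying the contributions gives O(n).

Answer: O(n)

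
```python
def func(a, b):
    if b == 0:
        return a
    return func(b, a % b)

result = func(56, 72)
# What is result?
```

func(56, 72) -> func(72, 56) -> func(56, 16) -> func(16, 8) -> func(8, 0) -> 8

Answer: 8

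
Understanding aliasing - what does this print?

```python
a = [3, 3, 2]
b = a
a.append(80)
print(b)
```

Key concept: basic list aliasing.
Step by step:
`a = [3, 3, 2]` → a = [3, 3, 2]
`b = a` → b = [3, 3, 2] (same object as a)
`a.append(80)` → a = [3, 3, 2, 80] (same object as b); b = [3, 3, 2, 80] (same object as a)
`print(b)` → prints [3, 3, 2, 80]

Answer: [3, 3, 2, 80]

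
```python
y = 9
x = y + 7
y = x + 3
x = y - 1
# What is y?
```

Trace:
`y = 9` → y = 9
`x = y + 7` → x = 16
`y = x + 3` → y = 19
`x = y - 1` → x = 18
So y = 19

Answer: 19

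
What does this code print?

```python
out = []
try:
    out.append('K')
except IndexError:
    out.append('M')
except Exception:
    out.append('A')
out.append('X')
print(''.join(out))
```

Execution trace: 'K' (try body, no exception) → 'X' (after the try/except). Output: KX

Answer: KX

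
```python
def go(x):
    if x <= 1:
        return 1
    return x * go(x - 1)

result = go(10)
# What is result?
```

go(10) = 10 * 9 * 8 * 7 * 6 * 5 * 4 * 3 * 2 * 1 = 3628800

Answer: 3628800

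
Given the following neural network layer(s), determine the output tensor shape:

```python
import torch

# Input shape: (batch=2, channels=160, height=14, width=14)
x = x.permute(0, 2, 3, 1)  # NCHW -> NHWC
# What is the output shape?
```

Input: (2, 160, 14, 14) -> Output: (2, 14, 14, 160)

Answer: (2, 14, 14, 160)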